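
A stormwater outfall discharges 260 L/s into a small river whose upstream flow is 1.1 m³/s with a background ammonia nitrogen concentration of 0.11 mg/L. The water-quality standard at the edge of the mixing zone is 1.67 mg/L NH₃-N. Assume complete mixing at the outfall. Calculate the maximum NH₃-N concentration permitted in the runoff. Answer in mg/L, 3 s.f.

260 L/s = 0.26 m³/s.
Mass balance: 1.67·1.36 = 0.26·Cₑ + 1.1·0.11.
Cₑ = (2.271 − 0.121) / 0.26 = 8.27 mg/L.

8.27 mg/L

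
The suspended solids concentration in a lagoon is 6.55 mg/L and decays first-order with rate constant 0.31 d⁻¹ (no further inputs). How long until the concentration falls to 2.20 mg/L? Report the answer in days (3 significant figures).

3.52 d

t = ln(C₀/C)/k = ln(6.55/2.20)/0.31 = 1.091/0.31 = 3.519 d.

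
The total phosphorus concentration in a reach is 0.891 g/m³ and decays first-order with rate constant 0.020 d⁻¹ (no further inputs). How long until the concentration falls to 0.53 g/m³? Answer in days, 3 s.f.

26.0 d

t = ln(C₀/C)/k = ln(0.891/0.53)/0.020 = 0.5195/0.020 = 25.97 d.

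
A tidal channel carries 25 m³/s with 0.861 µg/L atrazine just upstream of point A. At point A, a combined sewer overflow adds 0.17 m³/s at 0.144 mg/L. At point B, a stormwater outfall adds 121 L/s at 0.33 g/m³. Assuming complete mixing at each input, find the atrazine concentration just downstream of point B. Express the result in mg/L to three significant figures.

0.861 µg/L = 0.000861 mg/L.
After input A: C = (25·0.000861 + 0.17·0.144) / 25.17 = 0.001828 mg/L.
121 L/s = 0.121 m³/s.
After input B: C = (25.17·0.001828 + 0.121·0.33) / 25.29 = 0.003398 mg/L.

0.00340 mg/L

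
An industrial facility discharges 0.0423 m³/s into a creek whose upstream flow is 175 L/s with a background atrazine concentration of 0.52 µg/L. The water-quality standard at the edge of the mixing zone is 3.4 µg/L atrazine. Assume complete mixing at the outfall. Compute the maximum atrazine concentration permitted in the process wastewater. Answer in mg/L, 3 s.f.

175 L/s = 0.175 m³/s.
0.52 µg/L = 0.00052 mg/L.
3.4 µg/L = 0.0034 mg/L.
Mass balance: 0.0034·0.2173 = 0.0423·Cₑ + 0.175·0.00052.
Cₑ = (0.0007388 − 9.1e-05) / 0.0423 = 0.01531 mg/L.

0.0153 mg/L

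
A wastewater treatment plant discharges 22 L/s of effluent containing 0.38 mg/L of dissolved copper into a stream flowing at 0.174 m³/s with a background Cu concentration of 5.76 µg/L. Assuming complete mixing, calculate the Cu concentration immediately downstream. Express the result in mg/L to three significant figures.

22 L/s = 0.022 m³/s.
5.76 µg/L = 0.00576 mg/L.
Conservation of mass across the mixing zone: C = (0.022·0.38 + 0.174·0.00576) / (0.022 + 0.174) = 0.009362/0.196 = 0.04777 mg/L.

0.0478 mg/L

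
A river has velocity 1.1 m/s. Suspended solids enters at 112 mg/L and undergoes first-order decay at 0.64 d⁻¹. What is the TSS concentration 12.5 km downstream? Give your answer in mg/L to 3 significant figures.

Travel time t = 12.5 km / 1.1 m/s = 1.25e+04/1.1 = 1.136e+04 s = 0.1315 d.
First-order decay: C = 112·exp(−0.64·0.1315) = 112·0.9193 = 103 mg/L.

103 mg/L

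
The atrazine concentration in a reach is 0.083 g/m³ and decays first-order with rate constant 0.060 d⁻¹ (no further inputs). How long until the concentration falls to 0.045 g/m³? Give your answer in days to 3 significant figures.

10.2 d

t = ln(C₀/C)/k = ln(0.083/0.045)/0.060 = 0.6122/0.060 = 10.2 d.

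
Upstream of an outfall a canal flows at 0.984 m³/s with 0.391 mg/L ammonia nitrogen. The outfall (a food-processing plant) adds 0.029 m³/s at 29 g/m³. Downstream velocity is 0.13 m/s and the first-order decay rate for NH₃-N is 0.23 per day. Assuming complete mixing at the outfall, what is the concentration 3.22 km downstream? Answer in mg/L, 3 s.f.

After complete mixing, C₀ = (0.029·29 + 0.984·0.391) / 1.013 = 1.21 mg/L.
Travel time t = 3220 m / 0.13 m/s = 2.477e+04 s = 0.2867 d.
C = 1.21·exp(−0.23·0.2867) = 1.21·0.9362 = 1.133 mg/L.

1.13 mg/L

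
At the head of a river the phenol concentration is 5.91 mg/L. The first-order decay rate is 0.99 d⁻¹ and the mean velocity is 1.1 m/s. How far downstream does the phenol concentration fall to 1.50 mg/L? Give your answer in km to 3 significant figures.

132 km

From C = C₀·e^(−kt), t = ln(C₀/C)/k = ln(5.91/1.50)/0.99 = 1.371/0.99 = 1.385 d.
Distance = v·t = 1.1 m/s × 1.197e+05 s = 1.316e+05 m = 131.6 km.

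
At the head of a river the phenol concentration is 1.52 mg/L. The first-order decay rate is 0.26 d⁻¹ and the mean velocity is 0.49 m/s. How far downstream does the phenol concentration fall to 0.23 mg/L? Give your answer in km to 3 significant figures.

307 km

From C = C₀·e^(−kt), t = ln(C₀/C)/k = ln(1.52/0.23)/0.26 = 1.888/0.26 = 7.263 d.
Distance = v·t = 0.49 m/s × 6.275e+05 s = 3.075e+05 m = 307.5 km.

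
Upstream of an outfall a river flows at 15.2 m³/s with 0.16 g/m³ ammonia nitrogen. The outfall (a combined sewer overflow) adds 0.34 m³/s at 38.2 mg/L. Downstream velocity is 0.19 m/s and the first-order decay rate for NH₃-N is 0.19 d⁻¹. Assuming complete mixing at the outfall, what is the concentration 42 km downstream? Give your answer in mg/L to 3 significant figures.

0.610 mg/L

After complete mixing, C₀ = (0.34·38.2 + 15.2·0.16) / 15.54 = 0.9923 mg/L.
Travel time t = 4.2e+04 m / 0.19 m/s = 2.211e+05 s = 2.558 d.
C = 0.9923·exp(−0.19·2.558) = 0.9923·0.615 = 0.6103 mg/L.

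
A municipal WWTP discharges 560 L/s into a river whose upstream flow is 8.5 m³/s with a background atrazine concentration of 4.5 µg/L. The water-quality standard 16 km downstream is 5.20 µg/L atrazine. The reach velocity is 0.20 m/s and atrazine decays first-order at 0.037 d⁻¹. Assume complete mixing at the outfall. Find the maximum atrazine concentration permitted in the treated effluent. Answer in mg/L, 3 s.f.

560 L/s = 0.56 m³/s.
4.5 µg/L = 0.0045 mg/L.
5.20 µg/L = 0.0052 mg/L.
Travel time to the compliance point: t = 1.6e+04/0.20 = 8e+04 s = 0.9259 d; decay factor exp(−0.037·0.9259) = 0.9663.
So the concentration just after mixing may be at most 0.0052/0.9663 = 0.005381 mg/L.
Mass balance: 0.005381·9.06 = 0.56·Cₑ + 8.5·0.0045.
Cₑ = (0.04875 − 0.03825) / 0.56 = 0.01876 mg/L.

0.0188 mg/L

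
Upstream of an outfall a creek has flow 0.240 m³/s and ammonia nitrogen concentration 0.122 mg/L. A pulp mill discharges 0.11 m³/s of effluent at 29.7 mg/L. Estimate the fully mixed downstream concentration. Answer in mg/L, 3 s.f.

Flow-weighted mixing gives C = (0.11·29.7 + 0.24·0.122) / (0.11 + 0.24) = 3.296/0.35 = 9.418 mg/L.

9.42 mg/L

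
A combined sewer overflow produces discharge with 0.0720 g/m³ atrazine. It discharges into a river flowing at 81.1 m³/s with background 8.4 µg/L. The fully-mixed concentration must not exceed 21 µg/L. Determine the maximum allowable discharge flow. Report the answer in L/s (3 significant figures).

8.4 µg/L = 0.0084 mg/L.
21 µg/L = 0.021 mg/L.
Mass balance at complete mixing: C_std·(Q_w + Q_r) = Q_w·C_e + Q_r·C_b.
Rearranging, Q_w = Q_r·(C_std − C_b)/(C_e − C_std) = 81.1·(0.021 − 0.0084) / (0.072 − 0.021) = 20.04 m³/s.
= 2.004e+04 L/s.

20000 L/s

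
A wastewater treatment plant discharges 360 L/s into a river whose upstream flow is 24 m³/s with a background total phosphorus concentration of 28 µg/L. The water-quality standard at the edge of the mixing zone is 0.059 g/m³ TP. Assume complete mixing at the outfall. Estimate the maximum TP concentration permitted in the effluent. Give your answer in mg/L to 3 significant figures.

360 L/s = 0.36 m³/s.
28 µg/L = 0.028 mg/L.
Mass balance: 0.059·24.36 = 0.36·Cₑ + 24·0.028.
Cₑ = (1.437 − 0.672) / 0.36 = 2.126 mg/L.

2.13 mg/L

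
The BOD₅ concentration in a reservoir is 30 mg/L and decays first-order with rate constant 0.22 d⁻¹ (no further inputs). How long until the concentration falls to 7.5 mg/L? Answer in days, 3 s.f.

6.30 d

t = ln(C₀/C)/k = ln(30/7.5)/0.22 = 1.386/0.22 = 6.301 d.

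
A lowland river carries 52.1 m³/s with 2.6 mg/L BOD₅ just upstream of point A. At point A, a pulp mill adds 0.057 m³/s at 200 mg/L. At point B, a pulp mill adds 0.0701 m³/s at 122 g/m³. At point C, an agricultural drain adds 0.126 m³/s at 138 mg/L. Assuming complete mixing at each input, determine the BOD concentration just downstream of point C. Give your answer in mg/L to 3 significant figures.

3.30 mg/L

After input A: C = (52.1·2.6 + 0.057·200) / 52.16 = 2.816 mg/L.
After input B: C = (52.16·2.816 + 0.0701·122) / 52.23 = 2.976 mg/L.
After input C: C = (52.23·2.976 + 0.126·138) / 52.35 = 3.301 mg/L.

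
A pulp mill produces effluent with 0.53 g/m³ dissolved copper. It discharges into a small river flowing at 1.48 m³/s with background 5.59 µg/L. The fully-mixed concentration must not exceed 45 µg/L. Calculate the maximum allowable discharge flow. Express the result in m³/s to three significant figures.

5.59 µg/L = 0.00559 mg/L.
45 µg/L = 0.045 mg/L.
Mass balance at complete mixing: C_std·(Q_w + Q_r) = Q_w·C_e + Q_r·C_b.
Rearranging, Q_w = Q_r·(C_std − C_b)/(C_e − C_std) = 1.48·(0.045 − 0.00559) / (0.53 − 0.045) = 0.1203 m³/s.

0.120 m³/s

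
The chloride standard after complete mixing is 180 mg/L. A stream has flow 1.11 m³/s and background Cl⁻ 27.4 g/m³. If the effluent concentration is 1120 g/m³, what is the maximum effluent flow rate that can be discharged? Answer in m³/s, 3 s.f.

Mass balance at complete mixing: C_std·(Q_w + Q_r) = Q_w·C_e + Q_r·C_b.
Rearranging, Q_w = Q_r·(C_std − C_b)/(C_e − C_std) = 1.11·(180 − 27.4) / (1120 − 180) = 0.1802 m³/s.

0.180 m³/s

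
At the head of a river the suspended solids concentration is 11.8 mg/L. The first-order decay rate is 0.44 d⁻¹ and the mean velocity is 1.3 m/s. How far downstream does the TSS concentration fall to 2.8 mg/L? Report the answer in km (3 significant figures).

367 km

From C = C₀·e^(−kt), t = ln(C₀/C)/k = ln(11.8/2.8)/0.44 = 1.438/0.44 = 3.269 d.
Distance = v·t = 1.3 m/s × 2.825e+05 s = 3.672e+05 m = 367.2 km.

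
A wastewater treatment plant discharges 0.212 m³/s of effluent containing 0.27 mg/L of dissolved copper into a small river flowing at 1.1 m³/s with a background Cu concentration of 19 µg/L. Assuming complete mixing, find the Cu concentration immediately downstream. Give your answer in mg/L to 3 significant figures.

19 µg/L = 0.019 mg/L.
By mass balance at complete mixing, C = (0.212·0.27 + 1.1·0.019) / (0.212 + 1.1) = 0.07814/1.312 = 0.05956 mg/L.

0.0596 mg/L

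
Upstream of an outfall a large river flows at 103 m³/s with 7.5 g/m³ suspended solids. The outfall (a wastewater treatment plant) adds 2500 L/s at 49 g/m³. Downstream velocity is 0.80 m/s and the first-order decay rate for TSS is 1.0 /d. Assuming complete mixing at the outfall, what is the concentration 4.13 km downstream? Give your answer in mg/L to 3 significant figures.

2500 L/s = 2.5 m³/s.
After complete mixing, C₀ = (2.5·49 + 103·7.5) / 105.5 = 8.483 mg/L.
Travel time t = 4130 m / 0.80 m/s = 5162 s = 0.05975 d.
C = 8.483·exp(−1.0·0.05975) = 8.483·0.942 = 7.991 mg/L.

7.99 mg/L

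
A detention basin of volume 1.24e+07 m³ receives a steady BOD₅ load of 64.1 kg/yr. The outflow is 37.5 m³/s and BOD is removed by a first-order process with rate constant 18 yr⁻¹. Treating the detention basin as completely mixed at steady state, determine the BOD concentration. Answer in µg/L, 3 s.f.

Outflow Q = 37.5 m³/s × 3.156e+07 s/yr = 1.183e+09 m³/yr.
Steady-state CSTR mass balance: W = Q·C + k·V·C, so C = W/(Q + kV).
Q + kV = 1.183e+09 + 18·1.24e+07 = 1.407e+09 m³/yr.
C = 64.1/1.407e+09 = 4.557e-08 kg/m³ = 4.557e-05 mg/L = 0.04557 µg/L.

0.0456 µg/L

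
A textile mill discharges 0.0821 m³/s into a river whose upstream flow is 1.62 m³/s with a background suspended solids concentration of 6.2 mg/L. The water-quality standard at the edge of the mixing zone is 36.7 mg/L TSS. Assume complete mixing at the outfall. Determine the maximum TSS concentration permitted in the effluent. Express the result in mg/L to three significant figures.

639 mg/L

Mass balance: 36.7·1.702 = 0.0821·Cₑ + 1.62·6.2.
Cₑ = (62.47 − 10.04) / 0.0821 = 638.5 mg/L.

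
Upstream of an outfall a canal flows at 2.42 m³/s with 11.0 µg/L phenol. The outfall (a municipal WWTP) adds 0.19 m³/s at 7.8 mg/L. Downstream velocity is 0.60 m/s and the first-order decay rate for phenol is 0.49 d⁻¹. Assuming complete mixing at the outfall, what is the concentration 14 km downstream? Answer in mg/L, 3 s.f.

11.0 µg/L = 0.011 mg/L.
After complete mixing, C₀ = (0.19·7.8 + 2.42·0.011) / 2.61 = 0.578 mg/L.
Travel time t = 1.4e+04 m / 0.60 m/s = 2.333e+04 s = 0.2701 d.
C = 0.578·exp(−0.49·0.2701) = 0.578·0.8761 = 0.5064 mg/L.

0.506 mg/L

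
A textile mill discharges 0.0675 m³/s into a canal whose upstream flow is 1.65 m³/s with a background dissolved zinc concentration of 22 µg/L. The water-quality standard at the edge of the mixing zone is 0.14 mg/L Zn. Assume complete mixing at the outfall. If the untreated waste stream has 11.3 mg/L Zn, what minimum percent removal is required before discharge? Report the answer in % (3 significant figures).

73.2 %

22 µg/L = 0.022 mg/L.
Mass balance: 0.14·1.717 = 0.0675·Cₑ + 1.65·0.022.
Cₑ = (0.2404 − 0.0363) / 0.0675 = 3.024 mg/L.
Required removal = 1 − 3.024/11.3 = 73.24 %.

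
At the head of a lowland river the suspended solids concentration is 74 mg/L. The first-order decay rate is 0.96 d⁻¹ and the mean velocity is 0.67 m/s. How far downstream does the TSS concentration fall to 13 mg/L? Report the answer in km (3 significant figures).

From C = C₀·e^(−kt), t = ln(C₀/C)/k = ln(74/13)/0.96 = 1.739/0.96 = 1.812 d.
Distance = v·t = 0.67 m/s × 1.565e+05 s = 1.049e+05 m = 104.9 km.

105 km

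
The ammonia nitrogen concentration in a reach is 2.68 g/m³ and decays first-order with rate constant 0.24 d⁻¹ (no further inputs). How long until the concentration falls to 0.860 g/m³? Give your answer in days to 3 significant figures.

t = ln(C₀/C)/k = ln(2.68/0.860)/0.24 = 1.137/0.24 = 4.736 d.

4.74 d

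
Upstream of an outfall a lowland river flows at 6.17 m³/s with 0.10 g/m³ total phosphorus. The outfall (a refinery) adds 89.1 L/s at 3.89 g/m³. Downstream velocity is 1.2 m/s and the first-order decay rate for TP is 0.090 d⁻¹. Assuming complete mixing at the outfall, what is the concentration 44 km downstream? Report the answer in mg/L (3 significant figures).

89.1 L/s = 0.0891 m³/s.
After complete mixing, C₀ = (0.0891·3.89 + 6.17·0.1) / 6.259 = 0.154 mg/L.
Travel time t = 4.4e+04 m / 1.2 m/s = 3.667e+04 s = 0.4244 d.
C = 0.154·exp(−0.090·0.4244) = 0.154·0.9625 = 0.1482 mg/L.

0.148 mg/L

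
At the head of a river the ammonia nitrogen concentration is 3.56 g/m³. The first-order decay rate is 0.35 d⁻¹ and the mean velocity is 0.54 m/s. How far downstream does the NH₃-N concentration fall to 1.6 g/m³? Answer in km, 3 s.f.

From C = C₀·e^(−kt), t = ln(C₀/C)/k = ln(3.56/1.6)/0.35 = 0.7998/0.35 = 2.285 d.
Distance = v·t = 0.54 m/s × 1.974e+05 s = 1.066e+05 m = 106.6 km.

107 km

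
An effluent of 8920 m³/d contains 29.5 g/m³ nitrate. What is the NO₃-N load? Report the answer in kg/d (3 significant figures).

8920 m³/d = 0.1032 m³/s.
Mass flux = Q·C = 0.1032 m³/s × 29.5 g/m³ = 3.046 g/s.
= 3.046 g/s × 86.4 = 263.1 kg/d.

263 kg/d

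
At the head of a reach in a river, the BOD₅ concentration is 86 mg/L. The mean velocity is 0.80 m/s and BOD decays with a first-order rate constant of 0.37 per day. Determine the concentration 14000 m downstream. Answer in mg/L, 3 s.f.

Travel time t = 14000 m / 0.80 m/s = 1.4e+04/0.80 = 1.75e+04 s = 0.2025 d.
First-order decay: C = 86·exp(−0.37·0.2025) = 86·0.9278 = 79.79 mg/L.

79.8 mg/L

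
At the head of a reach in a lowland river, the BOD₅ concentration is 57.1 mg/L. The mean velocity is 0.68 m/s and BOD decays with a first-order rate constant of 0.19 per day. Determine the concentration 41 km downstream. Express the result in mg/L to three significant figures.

50.0 mg/L

Travel time t = 41 km / 0.68 m/s = 4.1e+04/0.68 = 6.029e+04 s = 0.6978 d.
First-order decay: C = 57.1·exp(−0.19·0.6978) = 57.1·0.8758 = 50.01 mg/L.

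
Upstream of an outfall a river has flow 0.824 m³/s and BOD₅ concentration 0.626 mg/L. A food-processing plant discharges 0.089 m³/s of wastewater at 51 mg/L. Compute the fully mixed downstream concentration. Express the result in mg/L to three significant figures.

By mass balance at complete mixing, C = (0.089·51 + 0.824·0.626) / (0.089 + 0.824) = 5.055/0.913 = 5.536 mg/L.

5.54 mg/L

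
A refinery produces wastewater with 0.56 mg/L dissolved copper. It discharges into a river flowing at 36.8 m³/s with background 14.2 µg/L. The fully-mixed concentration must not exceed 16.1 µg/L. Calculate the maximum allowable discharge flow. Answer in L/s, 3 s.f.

14.2 µg/L = 0.0142 mg/L.
16.1 µg/L = 0.0161 mg/L.
Mass balance at complete mixing: C_std·(Q_w + Q_r) = Q_w·C_e + Q_r·C_b.
Rearranging, Q_w = Q_r·(C_std − C_b)/(C_e − C_std) = 36.8·(0.0161 − 0.0142) / (0.56 − 0.0161) = 0.1286 m³/s.
= 128.6 L/s.

129 L/s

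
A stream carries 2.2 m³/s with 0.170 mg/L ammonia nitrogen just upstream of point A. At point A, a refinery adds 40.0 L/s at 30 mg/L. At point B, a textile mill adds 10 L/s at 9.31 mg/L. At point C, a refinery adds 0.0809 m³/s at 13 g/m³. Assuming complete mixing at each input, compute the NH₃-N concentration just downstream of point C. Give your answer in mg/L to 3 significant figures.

40.0 L/s = 0.04 m³/s.
After input A: C = (2.2·0.17 + 0.04·30) / 2.24 = 0.7027 mg/L.
10 L/s = 0.01 m³/s.
After input B: C = (2.24·0.7027 + 0.01·9.31) / 2.25 = 0.7409 mg/L.
After input C: C = (2.25·0.7409 + 0.0809·13) / 2.331 = 1.166 mg/L.

1.17 mg/L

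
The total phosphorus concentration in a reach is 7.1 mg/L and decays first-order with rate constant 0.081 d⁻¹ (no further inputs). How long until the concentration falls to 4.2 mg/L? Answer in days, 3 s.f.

6.48 d

t = ln(C₀/C)/k = ln(7.1/4.2)/0.081 = 0.525/0.081 = 6.482 d.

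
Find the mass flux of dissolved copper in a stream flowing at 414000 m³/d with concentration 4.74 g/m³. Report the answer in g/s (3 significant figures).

22.7 g/s

414000 m³/d = 4.792 m³/s.
Mass flux = Q·C = 4.792 m³/s × 4.74 g/m³ = 22.71 g/s.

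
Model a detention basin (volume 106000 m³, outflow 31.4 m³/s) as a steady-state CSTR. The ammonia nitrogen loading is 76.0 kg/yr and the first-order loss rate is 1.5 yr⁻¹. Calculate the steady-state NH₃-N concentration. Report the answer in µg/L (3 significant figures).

0.0767 µg/L

Outflow Q = 31.4 m³/s × 3.156e+07 s/yr = 9.909e+08 m³/yr.
Steady-state CSTR mass balance: W = Q·C + k·V·C, so C = W/(Q + kV).
Q + kV = 9.909e+08 + 1.5·106000 = 9.911e+08 m³/yr.
C = 76.0/9.911e+08 = 7.668e-08 kg/m³ = 7.668e-05 mg/L = 0.07668 µg/L.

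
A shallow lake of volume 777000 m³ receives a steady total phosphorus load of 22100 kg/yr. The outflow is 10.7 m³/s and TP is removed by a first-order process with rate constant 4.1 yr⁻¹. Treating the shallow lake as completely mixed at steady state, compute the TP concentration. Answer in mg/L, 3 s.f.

Outflow Q = 10.7 m³/s × 3.156e+07 s/yr = 3.377e+08 m³/yr.
Steady-state CSTR mass balance: W = Q·C + k·V·C, so C = W/(Q + kV).
Q + kV = 3.377e+08 + 4.1·777000 = 3.409e+08 m³/yr.
C = 22100/3.409e+08 = 6.484e-05 kg/m³ = 0.06484 mg/L.

0.0648 mg/L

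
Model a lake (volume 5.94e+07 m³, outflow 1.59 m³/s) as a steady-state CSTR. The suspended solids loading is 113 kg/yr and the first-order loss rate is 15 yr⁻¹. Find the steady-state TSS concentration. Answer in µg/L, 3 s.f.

Outflow Q = 1.59 m³/s × 3.156e+07 s/yr = 5.018e+07 m³/yr.
Steady-state CSTR mass balance: W = Q·C + k·V·C, so C = W/(Q + kV).
Q + kV = 5.018e+07 + 15·5.94e+07 = 9.412e+08 m³/yr.
C = 113/9.412e+08 = 1.201e-07 kg/m³ = 0.0001201 mg/L = 0.1201 µg/L.

0.120 µg/L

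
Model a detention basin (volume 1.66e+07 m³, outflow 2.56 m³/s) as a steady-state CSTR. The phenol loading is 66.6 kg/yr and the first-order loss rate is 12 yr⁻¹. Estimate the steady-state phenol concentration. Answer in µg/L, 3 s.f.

Outflow Q = 2.56 m³/s × 3.156e+07 s/yr = 8.079e+07 m³/yr.
Steady-state CSTR mass balance: W = Q·C + k·V·C, so C = W/(Q + kV).
Q + kV = 8.079e+07 + 12·1.66e+07 = 2.8e+08 m³/yr.
C = 66.6/2.8e+08 = 2.379e-07 kg/m³ = 0.0002379 mg/L = 0.2379 µg/L.

0.238 µg/L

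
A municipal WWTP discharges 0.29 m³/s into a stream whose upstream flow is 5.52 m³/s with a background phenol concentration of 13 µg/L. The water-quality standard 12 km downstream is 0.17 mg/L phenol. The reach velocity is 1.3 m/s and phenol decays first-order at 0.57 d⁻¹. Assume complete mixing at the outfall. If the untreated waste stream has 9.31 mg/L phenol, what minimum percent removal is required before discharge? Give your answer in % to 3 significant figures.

13 µg/L = 0.013 mg/L.
Travel time to the compliance point: t = 1.2e+04/1.3 = 9231 s = 0.1068 d; decay factor exp(−0.57·0.1068) = 0.9409.
So the concentration just after mixing may be at most 0.17/0.9409 = 0.1807 mg/L.
Mass balance: 0.1807·5.81 = 0.29·Cₑ + 5.52·0.013.
Cₑ = (1.05 − 0.07176) / 0.29 = 3.372 mg/L.
Required removal = 1 − 3.372/9.31 = 63.78 %.

63.8 %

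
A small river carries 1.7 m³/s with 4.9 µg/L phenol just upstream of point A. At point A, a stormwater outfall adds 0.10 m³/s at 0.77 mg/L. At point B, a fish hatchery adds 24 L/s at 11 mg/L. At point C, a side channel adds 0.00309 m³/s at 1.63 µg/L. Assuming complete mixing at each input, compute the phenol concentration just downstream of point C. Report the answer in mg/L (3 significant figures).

0.191 mg/L

4.9 µg/L = 0.0049 mg/L.
After input A: C = (1.7·0.0049 + 0.1·0.77) / 1.8 = 0.04741 mg/L.
24 L/s = 0.024 m³/s.
After input B: C = (1.8·0.04741 + 0.024·11) / 1.824 = 0.1915 mg/L.
1.63 µg/L = 0.00163 mg/L.
After input C: C = (1.824·0.1915 + 0.00309·0.00163) / 1.827 = 0.1912 mg/L.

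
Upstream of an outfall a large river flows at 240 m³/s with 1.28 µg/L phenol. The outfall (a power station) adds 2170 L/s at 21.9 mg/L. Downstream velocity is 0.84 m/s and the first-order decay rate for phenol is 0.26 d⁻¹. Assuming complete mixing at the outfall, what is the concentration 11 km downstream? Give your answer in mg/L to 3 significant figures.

0.190 mg/L

2170 L/s = 2.17 m³/s.
1.28 µg/L = 0.00128 mg/L.
After complete mixing, C₀ = (2.17·21.9 + 240·0.00128) / 242.2 = 0.1975 mg/L.
Travel time t = 1.1e+04 m / 0.84 m/s = 1.31e+04 s = 0.1516 d.
C = 0.1975·exp(−0.26·0.1516) = 0.1975·0.9614 = 0.1899 mg/L.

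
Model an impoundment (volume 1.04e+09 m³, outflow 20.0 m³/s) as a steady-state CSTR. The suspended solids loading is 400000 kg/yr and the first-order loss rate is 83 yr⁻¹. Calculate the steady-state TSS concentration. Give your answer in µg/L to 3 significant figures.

Outflow Q = 20.0 m³/s × 3.156e+07 s/yr = 6.312e+08 m³/yr.
Steady-state CSTR mass balance: W = Q·C + k·V·C, so C = W/(Q + kV).
Q + kV = 6.312e+08 + 83·1.04e+09 = 8.695e+10 m³/yr.
C = 400000/8.695e+10 = 4.6e-06 kg/m³ = 0.0046 mg/L = 4.6 µg/L.

4.60 µg/L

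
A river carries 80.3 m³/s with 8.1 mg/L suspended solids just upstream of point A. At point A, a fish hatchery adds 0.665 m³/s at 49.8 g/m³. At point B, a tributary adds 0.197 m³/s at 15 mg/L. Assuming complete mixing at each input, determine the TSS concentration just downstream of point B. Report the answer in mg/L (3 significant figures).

8.46 mg/L

After input A: C = (80.3·8.1 + 0.665·49.8) / 80.97 = 8.442 mg/L.
After input B: C = (80.97·8.442 + 0.197·15) / 81.16 = 8.458 mg/L.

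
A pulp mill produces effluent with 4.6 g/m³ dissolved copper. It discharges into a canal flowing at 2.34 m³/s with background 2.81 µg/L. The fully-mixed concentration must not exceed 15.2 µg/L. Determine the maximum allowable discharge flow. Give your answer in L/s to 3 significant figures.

2.81 µg/L = 0.00281 mg/L.
15.2 µg/L = 0.0152 mg/L.
Mass balance at complete mixing: C_std·(Q_w + Q_r) = Q_w·C_e + Q_r·C_b.
Rearranging, Q_w = Q_r·(C_std − C_b)/(C_e − C_std) = 2.34·(0.0152 − 0.00281) / (4.6 − 0.0152) = 0.006324 m³/s.
= 6.324 L/s.

6.32 L/s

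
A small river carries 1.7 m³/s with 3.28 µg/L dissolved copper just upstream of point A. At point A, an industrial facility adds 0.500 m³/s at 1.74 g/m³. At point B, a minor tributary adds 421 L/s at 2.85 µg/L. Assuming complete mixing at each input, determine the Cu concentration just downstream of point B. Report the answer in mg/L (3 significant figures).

0.335 mg/L

3.28 µg/L = 0.00328 mg/L.
After input A: C = (1.7·0.00328 + 0.5·1.74) / 2.2 = 0.398 mg/L.
421 L/s = 0.421 m³/s.
2.85 µg/L = 0.00285 mg/L.
After input B: C = (2.2·0.398 + 0.421·0.00285) / 2.621 = 0.3345 mg/L.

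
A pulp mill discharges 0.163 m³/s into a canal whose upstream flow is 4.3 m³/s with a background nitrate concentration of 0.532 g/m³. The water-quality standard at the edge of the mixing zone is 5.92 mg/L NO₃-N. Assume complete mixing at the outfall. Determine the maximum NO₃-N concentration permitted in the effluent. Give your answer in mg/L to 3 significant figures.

148 mg/L

Mass balance: 5.92·4.463 = 0.163·Cₑ + 4.3·0.532.
Cₑ = (26.42 − 2.288) / 0.163 = 148.1 mg/L.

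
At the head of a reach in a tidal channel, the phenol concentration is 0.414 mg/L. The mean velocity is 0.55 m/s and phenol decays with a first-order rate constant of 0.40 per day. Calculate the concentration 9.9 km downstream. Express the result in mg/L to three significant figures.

0.381 mg/L

Travel time t = 9.9 km / 0.55 m/s = 9900/0.55 = 1.8e+04 s = 0.2083 d.
First-order decay: C = 0.414·exp(−0.40·0.2083) = 0.414·0.92 = 0.3809 mg/L.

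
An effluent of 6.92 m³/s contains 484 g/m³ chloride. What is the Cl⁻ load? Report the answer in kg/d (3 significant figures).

Mass flux = Q·C = 6.92 m³/s × 484 g/m³ = 3349 g/s.
= 3349 g/s × 86.4 = 2.894e+05 kg/d.

289000 kg/d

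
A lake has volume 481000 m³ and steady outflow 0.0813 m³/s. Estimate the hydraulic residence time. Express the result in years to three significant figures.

Q = 0.0813 m³/s × 3.156e+07 s/yr = 2.566e+06 m³/yr.
Hydraulic residence time τ = V/Q = 481000/2.566e+06 = 0.1875 yr.

0.187 yr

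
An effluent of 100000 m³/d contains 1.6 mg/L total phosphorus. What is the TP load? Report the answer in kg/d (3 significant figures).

100000 m³/d = 1.157 m³/s.
Mass flux = Q·C = 1.157 m³/s × 1.6 g/m³ = 1.852 g/s.
= 1.852 g/s × 86.4 = 160 kg/d.

160 kg/d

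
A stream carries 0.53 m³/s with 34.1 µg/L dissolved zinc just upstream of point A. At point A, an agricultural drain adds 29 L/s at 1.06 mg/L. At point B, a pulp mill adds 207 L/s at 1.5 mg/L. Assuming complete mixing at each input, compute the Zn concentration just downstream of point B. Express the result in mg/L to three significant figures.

0.469 mg/L

34.1 µg/L = 0.0341 mg/L.
29 L/s = 0.029 m³/s.
After input A: C = (0.53·0.0341 + 0.029·1.06) / 0.559 = 0.08732 mg/L.
207 L/s = 0.207 m³/s.
After input B: C = (0.559·0.08732 + 0.207·1.5) / 0.766 = 0.4691 mg/L.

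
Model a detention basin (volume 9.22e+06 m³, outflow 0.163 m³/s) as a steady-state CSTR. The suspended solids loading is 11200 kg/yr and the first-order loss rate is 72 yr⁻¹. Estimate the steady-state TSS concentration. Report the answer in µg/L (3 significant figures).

Outflow Q = 0.163 m³/s × 3.156e+07 s/yr = 5.144e+06 m³/yr.
Steady-state CSTR mass balance: W = Q·C + k·V·C, so C = W/(Q + kV).
Q + kV = 5.144e+06 + 72·9.22e+06 = 6.69e+08 m³/yr.
C = 11200/6.69e+08 = 1.674e-05 kg/m³ = 0.01674 mg/L = 16.74 µg/L.

16.7 µg/L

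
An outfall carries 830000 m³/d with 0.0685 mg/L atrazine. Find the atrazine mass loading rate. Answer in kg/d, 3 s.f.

56.9 kg/d

830000 m³/d = 9.606 m³/s.
Mass flux = Q·C = 9.606 m³/s × 0.0685 g/m³ = 0.658 g/s.
= 0.658 g/s × 86.4 = 56.86 kg/d.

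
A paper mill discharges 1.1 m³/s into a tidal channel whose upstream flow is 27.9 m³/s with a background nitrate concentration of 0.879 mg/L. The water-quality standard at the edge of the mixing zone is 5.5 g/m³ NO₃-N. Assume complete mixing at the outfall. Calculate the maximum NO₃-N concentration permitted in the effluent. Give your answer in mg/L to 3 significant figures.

123 mg/L

Mass balance: 5.5·29 = 1.1·Cₑ + 27.9·0.879.
Cₑ = (159.5 − 24.52) / 1.1 = 122.7 mg/L.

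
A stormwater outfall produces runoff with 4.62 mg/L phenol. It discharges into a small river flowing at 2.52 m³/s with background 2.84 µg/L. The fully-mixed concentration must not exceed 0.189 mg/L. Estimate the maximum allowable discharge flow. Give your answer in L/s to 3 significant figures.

2.84 µg/L = 0.00284 mg/L.
Mass balance at complete mixing: C_std·(Q_w + Q_r) = Q_w·C_e + Q_r·C_b.
Rearranging, Q_w = Q_r·(C_std − C_b)/(C_e − C_std) = 2.52·(0.189 − 0.00284) / (4.62 − 0.189) = 0.1059 m³/s.
= 105.9 L/s.

106 L/s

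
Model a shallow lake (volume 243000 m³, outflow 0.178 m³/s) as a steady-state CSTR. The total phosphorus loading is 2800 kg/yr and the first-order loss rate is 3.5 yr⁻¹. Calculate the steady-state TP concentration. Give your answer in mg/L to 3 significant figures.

0.433 mg/L

Outflow Q = 0.178 m³/s × 3.156e+07 s/yr = 5.617e+06 m³/yr.
Steady-state CSTR mass balance: W = Q·C + k·V·C, so C = W/(Q + kV).
Q + kV = 5.617e+06 + 3.5·243000 = 6.468e+06 m³/yr.
C = 2800/6.468e+06 = 0.0004329 kg/m³ = 0.4329 mg/L.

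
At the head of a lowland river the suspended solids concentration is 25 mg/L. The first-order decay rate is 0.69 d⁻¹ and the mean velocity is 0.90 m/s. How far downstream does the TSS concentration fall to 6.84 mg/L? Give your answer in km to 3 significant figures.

From C = C₀·e^(−kt), t = ln(C₀/C)/k = ln(25/6.84)/0.69 = 1.296/0.69 = 1.878 d.
Distance = v·t = 0.90 m/s × 1.623e+05 s = 1.461e+05 m = 146.1 km.

146 km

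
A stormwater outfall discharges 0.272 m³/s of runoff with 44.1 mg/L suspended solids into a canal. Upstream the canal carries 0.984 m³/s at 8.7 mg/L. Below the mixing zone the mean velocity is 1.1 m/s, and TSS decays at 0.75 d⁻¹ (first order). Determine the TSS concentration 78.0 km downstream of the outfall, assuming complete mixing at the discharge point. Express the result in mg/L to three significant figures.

After complete mixing, C₀ = (0.272·44.1 + 0.984·8.7) / 1.256 = 16.37 mg/L.
Travel time t = 7.8e+04 m / 1.1 m/s = 7.091e+04 s = 0.8207 d.
C = 16.37·exp(−0.75·0.8207) = 16.37·0.5404 = 8.844 mg/L.

8.84 mg/L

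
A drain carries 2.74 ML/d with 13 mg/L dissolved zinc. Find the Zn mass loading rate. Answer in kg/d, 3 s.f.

2.74 ML/d = 0.03171 m³/s.
Mass flux = Q·C = 0.03171 m³/s × 13 g/m³ = 0.4123 g/s.
= 0.4123 g/s × 86.4 = 35.62 kg/d.

35.6 kg/d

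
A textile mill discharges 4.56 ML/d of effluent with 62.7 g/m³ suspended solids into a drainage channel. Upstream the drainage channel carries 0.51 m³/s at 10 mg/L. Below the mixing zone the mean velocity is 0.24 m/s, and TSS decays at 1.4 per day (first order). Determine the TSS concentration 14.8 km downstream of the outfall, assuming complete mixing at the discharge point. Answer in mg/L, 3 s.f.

5.50 mg/L

4.56 ML/d = 0.05278 m³/s.
After complete mixing, C₀ = (0.05278·62.7 + 0.51·10) / 0.5628 = 14.94 mg/L.
Travel time t = 1.48e+04 m / 0.24 m/s = 6.167e+04 s = 0.7137 d.
C = 14.94·exp(−1.4·0.7137) = 14.94·0.3682 = 5.501 mg/L.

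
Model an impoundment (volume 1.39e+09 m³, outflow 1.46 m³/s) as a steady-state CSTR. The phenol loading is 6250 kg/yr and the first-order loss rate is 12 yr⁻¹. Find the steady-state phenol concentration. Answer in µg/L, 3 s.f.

Outflow Q = 1.46 m³/s × 3.156e+07 s/yr = 4.607e+07 m³/yr.
Steady-state CSTR mass balance: W = Q·C + k·V·C, so C = W/(Q + kV).
Q + kV = 4.607e+07 + 12·1.39e+09 = 1.673e+10 m³/yr.
C = 6250/1.673e+10 = 3.737e-07 kg/m³ = 0.0003737 mg/L = 0.3737 µg/L.

0.374 µg/L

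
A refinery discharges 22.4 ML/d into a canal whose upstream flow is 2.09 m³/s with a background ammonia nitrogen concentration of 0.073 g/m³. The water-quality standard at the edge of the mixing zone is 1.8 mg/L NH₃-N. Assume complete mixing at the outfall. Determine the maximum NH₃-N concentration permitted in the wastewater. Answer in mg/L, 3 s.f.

22.4 ML/d = 0.2593 m³/s.
Mass balance: 1.8·2.349 = 0.2593·Cₑ + 2.09·0.073.
Cₑ = (4.229 − 0.1526) / 0.2593 = 15.72 mg/L.

15.7 mg/L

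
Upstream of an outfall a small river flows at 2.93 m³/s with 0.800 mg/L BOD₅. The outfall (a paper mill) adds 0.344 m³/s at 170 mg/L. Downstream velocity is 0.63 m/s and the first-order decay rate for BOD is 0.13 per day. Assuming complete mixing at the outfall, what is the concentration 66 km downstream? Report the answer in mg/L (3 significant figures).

15.9 mg/L

After complete mixing, C₀ = (0.344·170 + 2.93·0.8) / 3.274 = 18.58 mg/L.
Travel time t = 6.6e+04 m / 0.63 m/s = 1.048e+05 s = 1.213 d.
C = 18.58·exp(−0.13·1.213) = 18.58·0.8542 = 15.87 mg/L.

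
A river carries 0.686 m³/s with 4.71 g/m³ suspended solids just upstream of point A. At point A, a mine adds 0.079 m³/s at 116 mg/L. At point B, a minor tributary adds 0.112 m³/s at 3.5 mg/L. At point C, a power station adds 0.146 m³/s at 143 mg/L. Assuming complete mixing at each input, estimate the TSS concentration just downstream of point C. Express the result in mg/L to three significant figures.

32.9 mg/L

After input A: C = (0.686·4.71 + 0.079·116) / 0.765 = 16.2 mg/L.
After input B: C = (0.765·16.2 + 0.112·3.5) / 0.877 = 14.58 mg/L.
After input C: C = (0.877·14.58 + 0.146·143) / 1.023 = 32.91 mg/L.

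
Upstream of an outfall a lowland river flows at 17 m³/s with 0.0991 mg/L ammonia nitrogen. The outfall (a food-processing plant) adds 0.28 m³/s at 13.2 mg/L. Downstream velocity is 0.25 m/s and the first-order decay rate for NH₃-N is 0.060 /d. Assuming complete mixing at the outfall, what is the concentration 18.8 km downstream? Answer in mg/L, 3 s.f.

After complete mixing, C₀ = (0.28·13.2 + 17·0.0991) / 17.28 = 0.3114 mg/L.
Travel time t = 1.88e+04 m / 0.25 m/s = 7.52e+04 s = 0.8704 d.
C = 0.3114·exp(−0.060·0.8704) = 0.3114·0.9491 = 0.2955 mg/L.

0.296 mg/L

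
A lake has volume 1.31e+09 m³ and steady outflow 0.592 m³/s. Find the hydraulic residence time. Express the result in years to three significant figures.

Q = 0.592 m³/s × 3.156e+07 s/yr = 1.868e+07 m³/yr.
Hydraulic residence time τ = V/Q = 1.31e+09/1.868e+07 = 70.12 yr.

70.1 yr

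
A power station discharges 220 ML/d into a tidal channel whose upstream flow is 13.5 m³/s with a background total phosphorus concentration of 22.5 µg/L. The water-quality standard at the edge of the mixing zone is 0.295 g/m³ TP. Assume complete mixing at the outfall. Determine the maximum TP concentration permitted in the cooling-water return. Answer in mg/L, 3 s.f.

220 ML/d = 2.546 m³/s.
22.5 µg/L = 0.0225 mg/L.
Mass balance: 0.295·16.05 = 2.546·Cₑ + 13.5·0.0225.
Cₑ = (4.734 − 0.3037) / 2.546 = 1.74 mg/L.

1.74 mg/L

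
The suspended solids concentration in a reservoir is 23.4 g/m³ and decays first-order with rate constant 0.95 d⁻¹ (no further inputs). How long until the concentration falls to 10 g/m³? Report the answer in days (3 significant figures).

t = ln(C₀/C)/k = ln(23.4/10)/0.95 = 0.8502/0.95 = 0.8949 d.

0.895 d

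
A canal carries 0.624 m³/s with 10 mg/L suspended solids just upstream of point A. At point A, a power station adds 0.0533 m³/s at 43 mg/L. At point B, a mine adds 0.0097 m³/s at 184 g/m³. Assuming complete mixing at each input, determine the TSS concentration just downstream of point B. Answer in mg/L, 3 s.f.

After input A: C = (0.624·10 + 0.0533·43) / 0.6773 = 12.6 mg/L.
After input B: C = (0.6773·12.6 + 0.0097·184) / 0.687 = 15.02 mg/L.

15.0 mg/L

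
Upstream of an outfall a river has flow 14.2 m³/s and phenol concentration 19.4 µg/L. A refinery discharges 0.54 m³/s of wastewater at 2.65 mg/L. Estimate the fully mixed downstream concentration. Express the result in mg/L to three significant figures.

19.4 µg/L = 0.0194 mg/L.
By mass balance at complete mixing, C = (0.54·2.65 + 14.2·0.0194) / (0.54 + 14.2) = 1.706/14.74 = 0.1158 mg/L.

0.116 mg/L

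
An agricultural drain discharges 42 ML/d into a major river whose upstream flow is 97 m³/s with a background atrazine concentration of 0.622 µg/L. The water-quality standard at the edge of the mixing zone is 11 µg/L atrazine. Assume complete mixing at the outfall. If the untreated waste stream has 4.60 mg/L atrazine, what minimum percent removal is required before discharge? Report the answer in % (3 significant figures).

42 ML/d = 0.4861 m³/s.
0.622 µg/L = 0.000622 mg/L.
11 µg/L = 0.011 mg/L.
Mass balance: 0.011·97.49 = 0.4861·Cₑ + 97·0.000622.
Cₑ = (1.072 − 0.06033) / 0.4861 = 2.082 mg/L.
Required removal = 1 − 2.082/4.60 = 54.74 %.

54.7 %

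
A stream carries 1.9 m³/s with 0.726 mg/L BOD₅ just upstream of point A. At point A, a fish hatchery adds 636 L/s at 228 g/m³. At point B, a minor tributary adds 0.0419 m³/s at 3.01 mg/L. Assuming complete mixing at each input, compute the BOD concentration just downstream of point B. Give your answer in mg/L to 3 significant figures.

636 L/s = 0.636 m³/s.
After input A: C = (1.9·0.726 + 0.636·228) / 2.536 = 57.72 mg/L.
After input B: C = (2.536·57.72 + 0.0419·3.01) / 2.578 = 56.83 mg/L.

56.8 mg/L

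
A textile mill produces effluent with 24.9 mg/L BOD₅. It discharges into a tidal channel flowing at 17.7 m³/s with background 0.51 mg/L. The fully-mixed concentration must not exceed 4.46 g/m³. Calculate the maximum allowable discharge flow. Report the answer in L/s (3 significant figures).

Mass balance at complete mixing: C_std·(Q_w + Q_r) = Q_w·C_e + Q_r·C_b.
Rearranging, Q_w = Q_r·(C_std − C_b)/(C_e − C_std) = 17.7·(4.46 − 0.51) / (24.9 − 4.46) = 3.42 m³/s.
= 3420 L/s.

3420 L/s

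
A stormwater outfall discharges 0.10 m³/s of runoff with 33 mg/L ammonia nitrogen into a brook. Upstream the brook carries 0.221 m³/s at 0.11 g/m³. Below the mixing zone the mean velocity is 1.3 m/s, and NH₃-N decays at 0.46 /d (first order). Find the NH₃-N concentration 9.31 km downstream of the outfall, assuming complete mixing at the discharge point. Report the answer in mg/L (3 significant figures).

9.97 mg/L

After complete mixing, C₀ = (0.1·33 + 0.221·0.11) / 0.321 = 10.36 mg/L.
Travel time t = 9310 m / 1.3 m/s = 7162 s = 0.08289 d.
C = 10.36·exp(−0.46·0.08289) = 10.36·0.9626 = 9.969 mg/L.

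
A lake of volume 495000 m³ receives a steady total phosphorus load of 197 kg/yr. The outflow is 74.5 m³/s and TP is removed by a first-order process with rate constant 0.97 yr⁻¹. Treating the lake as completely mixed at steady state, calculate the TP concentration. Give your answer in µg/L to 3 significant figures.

0.0838 µg/L

Outflow Q = 74.5 m³/s × 3.156e+07 s/yr = 2.351e+09 m³/yr.
Steady-state CSTR mass balance: W = Q·C + k·V·C, so C = W/(Q + kV).
Q + kV = 2.351e+09 + 0.97·495000 = 2.352e+09 m³/yr.
C = 197/2.352e+09 = 8.378e-08 kg/m³ = 8.378e-05 mg/L = 0.08378 µg/L.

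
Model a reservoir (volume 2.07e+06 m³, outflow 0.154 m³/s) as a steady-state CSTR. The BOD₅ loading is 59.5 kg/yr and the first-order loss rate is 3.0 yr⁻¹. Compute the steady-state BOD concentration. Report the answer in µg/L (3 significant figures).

Outflow Q = 0.154 m³/s × 3.156e+07 s/yr = 4.86e+06 m³/yr.
Steady-state CSTR mass balance: W = Q·C + k·V·C, so C = W/(Q + kV).
Q + kV = 4.86e+06 + 3.0·2.07e+06 = 1.107e+07 m³/yr.
C = 59.5/1.107e+07 = 5.375e-06 kg/m³ = 0.005375 mg/L = 5.375 µg/L.

5.37 µg/L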